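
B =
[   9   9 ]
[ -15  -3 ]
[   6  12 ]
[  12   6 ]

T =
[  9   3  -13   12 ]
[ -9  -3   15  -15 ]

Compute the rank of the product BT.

2

First compute BT:
[[  0,   0,  18, -27],
 [-108, -36, 150, -135],
 [-54, -18, 102, -108],
 [ 54,  18, -66,  54]]
Now row reduce the product.
Swap R1 ↔ R2
R3 ← R3 − (1/2)·R1: [0, 0, 27, -81/2]
R4 ← R4 + (1/2)·R1: [0, 0, 9, -27/2]
R3 ← R3 − (3/2)·R2: [0, 0, 0, 0]
R4 ← R4 − (1/2)·R2: [0, 0, 0, 0]
2 nonzero rows, so rank(BT) = 2.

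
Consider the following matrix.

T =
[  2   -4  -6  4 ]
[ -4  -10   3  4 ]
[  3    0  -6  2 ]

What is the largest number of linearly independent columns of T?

Row reduce to echelon form.
R2 ← R2 + (2)·R1: [0, -18, -9, 12]
R3 ← R3 − (3/2)·R1: [0, 6, 3, -4]
R3 ← R3 + (1/3)·R2: [0, 0, 0, 0]
Echelon form has 2 nonzero rows, so rank(T) = 2.
The rank gives the maximum number of linearly independent columns: 2.

2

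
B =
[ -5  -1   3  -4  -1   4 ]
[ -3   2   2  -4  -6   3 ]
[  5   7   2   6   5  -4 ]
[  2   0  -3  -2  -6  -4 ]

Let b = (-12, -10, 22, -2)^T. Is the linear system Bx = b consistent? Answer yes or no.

Row reduce the augmented matrix [B | b].
R2 ← R2 − (3/5)·R1: [0, 13/5, 1/5, -8/5, -27/5, 3/5, -14/5]
R3 ← R3 + R1: [0, 6, 5, 2, 4, 0, 10]
R4 ← R4 + (2/5)·R1: [0, -2/5, -9/5, -18/5, -32/5, -12/5, -34/5]
R3 ← R3 − (30/13)·R2: [0, 0, 59/13, 74/13, 214/13, -18/13, 214/13]
R4 ← R4 + (2/13)·R2: [0, 0, -23/13, -50/13, -94/13, -30/13, -94/13]
R4 ← R4 + (23/59)·R3: [0, 0, 0, -96/59, -48/59, -168/59, -48/59]
The echelon form has 4 nonzero rows, and every pivot lies in the first 6 columns, so rank(B) = rank([B|b]) = 4.
The system is consistent.

yes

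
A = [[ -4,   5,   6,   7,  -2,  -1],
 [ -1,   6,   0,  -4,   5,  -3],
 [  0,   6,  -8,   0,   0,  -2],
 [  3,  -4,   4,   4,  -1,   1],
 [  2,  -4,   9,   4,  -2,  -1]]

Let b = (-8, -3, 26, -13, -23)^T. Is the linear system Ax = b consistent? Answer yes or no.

yes

Row reduce the augmented matrix [A | b].
R2 ← R2 − (1/4)·R1: [0, 19/4, -3/2, -23/4, 11/2, -11/4, -1]
R4 ← R4 + (3/4)·R1: [0, -1/4, 17/2, 37/4, -5/2, 1/4, -19]
R5 ← R5 + (1/2)·R1: [0, -3/2, 12, 15/2, -3, -3/2, -27]
R3 ← R3 − (24/19)·R2: [0, 0, -116/19, 138/19, -132/19, 28/19, 518/19]
R4 ← R4 + (1/19)·R2: [0, 0, 160/19, 170/19, -42/19, 2/19, -362/19]
R5 ← R5 + (6/19)·R2: [0, 0, 219/19, 108/19, -24/19, -45/19, -519/19]
R4 ← R4 + (40/29)·R3: [0, 0, 0, 550/29, -342/29, 62/29, 538/29]
R5 ← R5 + (219/116)·R3: [0, 0, 0, 1125/58, -417/29, 12/29, 1401/58]
R5 ← R5 − (45/44)·R4: [0, 0, 0, 0, -51/22, -39/22, 57/11]
The echelon form has 5 nonzero rows, and every pivot lies in the first 6 columns, so rank(A) = rank([A|b]) = 5.
The system is consistent.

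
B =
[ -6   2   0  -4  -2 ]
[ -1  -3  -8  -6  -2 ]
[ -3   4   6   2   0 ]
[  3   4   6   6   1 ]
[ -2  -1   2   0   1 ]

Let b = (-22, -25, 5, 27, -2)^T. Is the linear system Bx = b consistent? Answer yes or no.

yes

Row reduce the augmented matrix [B | b].
R2 ← R2 − (1/6)·R1: [0, -10/3, -8, -16/3, -5/3, -64/3]
R3 ← R3 − (1/2)·R1: [0, 3, 6, 4, 1, 16]
R4 ← R4 + (1/2)·R1: [0, 5, 6, 4, 0, 16]
R5 ← R5 − (1/3)·R1: [0, -5/3, 2, 4/3, 5/3, 16/3]
R3 ← R3 + (9/10)·R2: [0, 0, -6/5, -4/5, -1/2, -16/5]
R4 ← R4 + (3/2)·R2: [0, 0, -6, -4, -5/2, -16]
R5 ← R5 − (1/2)·R2: [0, 0, 6, 4, 5/2, 16]
R4 ← R4 − (5)·R3: [0, 0, 0, 0, 0, 0]
R5 ← R5 + (5)·R3: [0, 0, 0, 0, 0, 0]
The echelon form has 3 nonzero rows, and every pivot lies in the first 5 columns, so rank(B) = rank([B|b]) = 3.
The system is consistent.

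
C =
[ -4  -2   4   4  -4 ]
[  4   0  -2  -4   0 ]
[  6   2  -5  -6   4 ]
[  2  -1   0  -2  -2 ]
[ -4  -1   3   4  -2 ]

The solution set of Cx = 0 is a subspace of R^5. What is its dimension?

Row reduce to echelon form.
R2 ← R2 + R1: [0, -2, 2, 0, -4]
R3 ← R3 + (3/2)·R1: [0, -1, 1, 0, -2]
R4 ← R4 + (1/2)·R1: [0, -2, 2, 0, -4]
R5 ← R5 − R1: [0, 1, -1, 0, 2]
R3 ← R3 − (1/2)·R2: [0, 0, 0, 0, 0]
R4 ← R4 − R2: [0, 0, 0, 0, 0]
R5 ← R5 + (1/2)·R2: [0, 0, 0, 0, 0]
2 nonzero rows, so rank(C) = 2.
C has 5 columns; by rank–nullity, nullity = 5 − 2 = 3.

3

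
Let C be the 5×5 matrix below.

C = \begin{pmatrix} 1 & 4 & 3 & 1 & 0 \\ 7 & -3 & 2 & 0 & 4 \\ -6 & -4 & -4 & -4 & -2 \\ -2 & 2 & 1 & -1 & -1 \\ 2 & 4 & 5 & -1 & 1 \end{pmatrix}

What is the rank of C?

3

Row reduce to echelon form.
R2 ← R2 − (7)·R1: [0, -31, -19, -7, 4]
R3 ← R3 + (6)·R1: [0, 20, 14, 2, -2]
R4 ← R4 + (2)·R1: [0, 10, 7, 1, -1]
R5 ← R5 − (2)·R1: [0, -4, -1, -3, 1]
R3 ← R3 + (20/31)·R2: [0, 0, 54/31, -78/31, 18/31]
R4 ← R4 + (10/31)·R2: [0, 0, 27/31, -39/31, 9/31]
R5 ← R5 − (4/31)·R2: [0, 0, 45/31, -65/31, 15/31]
R4 ← R4 − (1/2)·R3: [0, 0, 0, 0, 0]
R5 ← R5 − (5/6)·R3: [0, 0, 0, 0, 0]
Echelon form has 3 nonzero rows, so rank(C) = 3.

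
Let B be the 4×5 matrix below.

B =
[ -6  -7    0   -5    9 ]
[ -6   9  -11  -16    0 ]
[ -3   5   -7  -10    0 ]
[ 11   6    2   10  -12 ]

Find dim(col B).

3

Row reduce to echelon form.
R2 ← R2 − R1: [0, 16, -11, -11, -9]
R3 ← R3 − (1/2)·R1: [0, 17/2, -7, -15/2, -9/2]
R4 ← R4 + (11/6)·R1: [0, -41/6, 2, 5/6, 9/2]
R3 ← R3 − (17/32)·R2: [0, 0, -37/32, -53/32, 9/32]
R4 ← R4 + (41/96)·R2: [0, 0, -259/96, -371/96, 21/32]
R4 ← R4 − (7/3)·R3: [0, 0, 0, 0, 0]
Echelon form has 3 nonzero rows, so rank(B) = 3.
The column space has dimension equal to the rank: 3.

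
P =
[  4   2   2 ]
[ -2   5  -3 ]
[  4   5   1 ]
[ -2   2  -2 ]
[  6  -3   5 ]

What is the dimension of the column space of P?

2

Row reduce to echelon form.
R2 ← R2 + (1/2)·R1: [0, 6, -2]
R3 ← R3 − R1: [0, 3, -1]
R4 ← R4 + (1/2)·R1: [0, 3, -1]
R5 ← R5 − (3/2)·R1: [0, -6, 2]
R3 ← R3 − (1/2)·R2: [0, 0, 0]
R4 ← R4 − (1/2)·R2: [0, 0, 0]
R5 ← R5 + R2: [0, 0, 0]
Echelon form has 2 nonzero rows, so rank(P) = 2.
The column space has dimension equal to the rank: 2.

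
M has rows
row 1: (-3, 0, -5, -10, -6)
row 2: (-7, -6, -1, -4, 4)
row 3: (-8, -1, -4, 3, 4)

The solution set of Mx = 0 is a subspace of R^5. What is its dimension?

2

Row reduce to echelon form.
R2 ← R2 − (7/3)·R1: [0, -6, 32/3, 58/3, 18]
R3 ← R3 − (8/3)·R1: [0, -1, 28/3, 89/3, 20]
R3 ← R3 − (1/6)·R2: [0, 0, 68/9, 238/9, 17]
3 nonzero rows, so rank(M) = 3.
M has 5 columns; by rank–nullity, nullity = 5 − 3 = 2.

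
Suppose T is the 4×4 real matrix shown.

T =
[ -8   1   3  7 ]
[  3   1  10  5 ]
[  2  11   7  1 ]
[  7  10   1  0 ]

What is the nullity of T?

0

Row reduce to echelon form.
R2 ← R2 + (3/8)·R1: [0, 11/8, 89/8, 61/8]
R3 ← R3 + (1/4)·R1: [0, 45/4, 31/4, 11/4]
R4 ← R4 + (7/8)·R1: [0, 87/8, 29/8, 49/8]
R3 ← R3 − (90/11)·R2: [0, 0, -916/11, -656/11]
R4 ← R4 − (87/11)·R2: [0, 0, -928/11, -596/11]
R4 ← R4 − (232/229)·R3: [0, 0, 0, 1428/229]
4 nonzero rows, so rank(T) = 4.
T has 4 columns; by rank–nullity, nullity = 4 − 4 = 0.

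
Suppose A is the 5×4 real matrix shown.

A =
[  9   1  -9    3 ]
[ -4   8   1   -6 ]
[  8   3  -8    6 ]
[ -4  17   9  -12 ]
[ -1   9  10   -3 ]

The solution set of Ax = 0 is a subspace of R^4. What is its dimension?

0

Row reduce to echelon form.
R2 ← R2 + (4/9)·R1: [0, 76/9, -3, -14/3]
R3 ← R3 − (8/9)·R1: [0, 19/9, 0, 10/3]
R4 ← R4 + (4/9)·R1: [0, 157/9, 5, -32/3]
R5 ← R5 + (1/9)·R1: [0, 82/9, 9, -8/3]
R3 ← R3 − (1/4)·R2: [0, 0, 3/4, 9/2]
R4 ← R4 − (157/76)·R2: [0, 0, 851/76, -39/38]
R5 ← R5 − (41/38)·R2: [0, 0, 465/38, 45/19]
R4 ← R4 − (851/57)·R3: [0, 0, 0, -1296/19]
R5 ← R5 − (310/19)·R3: [0, 0, 0, -1350/19]
R5 ← R5 − (25/24)·R4: [0, 0, 0, 0]
4 nonzero rows, so rank(A) = 4.
A has 4 columns; by rank–nullity, nullity = 4 − 4 = 0.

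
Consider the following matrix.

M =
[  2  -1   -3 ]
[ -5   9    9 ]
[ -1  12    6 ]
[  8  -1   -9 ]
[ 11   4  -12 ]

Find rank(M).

3

Row reduce to echelon form.
R2 ← R2 + (5/2)·R1: [0, 13/2, 3/2]
R3 ← R3 + (1/2)·R1: [0, 23/2, 9/2]
R4 ← R4 − (4)·R1: [0, 3, 3]
R5 ← R5 − (11/2)·R1: [0, 19/2, 9/2]
R3 ← R3 − (23/13)·R2: [0, 0, 24/13]
R4 ← R4 − (6/13)·R2: [0, 0, 30/13]
R5 ← R5 − (19/13)·R2: [0, 0, 30/13]
R4 ← R4 − (5/4)·R3: [0, 0, 0]
R5 ← R5 − (5/4)·R3: [0, 0, 0]
Echelon form has 3 nonzero rows, so rank(M) = 3.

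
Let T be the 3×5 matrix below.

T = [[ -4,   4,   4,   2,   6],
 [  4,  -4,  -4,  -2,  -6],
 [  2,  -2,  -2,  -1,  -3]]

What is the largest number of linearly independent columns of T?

Row reduce to echelon form.
R2 ← R2 + R1: [0, 0, 0, 0, 0]
R3 ← R3 + (1/2)·R1: [0, 0, 0, 0, 0]
Echelon form has 1 nonzero row, so rank(T) = 1.
The rank gives the maximum number of linearly independent columns: 1.

1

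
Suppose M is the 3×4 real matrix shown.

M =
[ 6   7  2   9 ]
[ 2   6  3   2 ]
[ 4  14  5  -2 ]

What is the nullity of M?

1

Row reduce to echelon form.
R2 ← R2 − (1/3)·R1: [0, 11/3, 7/3, -1]
R3 ← R3 − (2/3)·R1: [0, 28/3, 11/3, -8]
R3 ← R3 − (28/11)·R2: [0, 0, -25/11, -60/11]
3 nonzero rows, so rank(M) = 3.
M has 4 columns; by rank–nullity, nullity = 4 − 3 = 1.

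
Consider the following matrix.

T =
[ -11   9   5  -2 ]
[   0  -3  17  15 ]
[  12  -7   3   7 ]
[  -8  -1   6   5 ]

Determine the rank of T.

Row reduce to echelon form.
R3 ← R3 + (12/11)·R1: [0, 31/11, 93/11, 53/11]
R4 ← R4 − (8/11)·R1: [0, -83/11, 26/11, 71/11]
R3 ← R3 + (31/33)·R2: [0, 0, 806/33, 208/11]
R4 ← R4 − (83/33)·R2: [0, 0, -1333/33, -344/11]
R4 ← R4 + (43/26)·R3: [0, 0, 0, 0]
Echelon form has 3 nonzero rows, so rank(T) = 3.

3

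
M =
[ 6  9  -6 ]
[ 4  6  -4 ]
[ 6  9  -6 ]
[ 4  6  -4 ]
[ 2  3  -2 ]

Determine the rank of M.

Row reduce to echelon form.
R2 ← R2 − (2/3)·R1: [0, 0, 0]
R3 ← R3 − R1: [0, 0, 0]
R4 ← R4 − (2/3)·R1: [0, 0, 0]
R5 ← R5 − (1/3)·R1: [0, 0, 0]
Echelon form has 1 nonzero row, so rank(M) = 1.

1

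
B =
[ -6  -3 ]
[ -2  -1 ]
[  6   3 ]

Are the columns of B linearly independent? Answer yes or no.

Row reduce B to echelon form.
R2 ← R2 − (1/3)·R1: [0, 0]
R3 ← R3 + R1: [0, 0]
1 pivot among 2 columns.
Only 1 < 2 pivot columns, so the columns are linearly dependent.

no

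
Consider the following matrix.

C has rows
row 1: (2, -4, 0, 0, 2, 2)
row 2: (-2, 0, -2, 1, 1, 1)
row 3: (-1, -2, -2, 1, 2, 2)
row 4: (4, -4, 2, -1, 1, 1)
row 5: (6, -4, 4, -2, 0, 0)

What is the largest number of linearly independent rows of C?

2

Row reduce to echelon form.
R2 ← R2 + R1: [0, -4, -2, 1, 3, 3]
R3 ← R3 + (1/2)·R1: [0, -4, -2, 1, 3, 3]
R4 ← R4 − (2)·R1: [0, 4, 2, -1, -3, -3]
R5 ← R5 − (3)·R1: [0, 8, 4, -2, -6, -6]
R3 ← R3 − R2: [0, 0, 0, 0, 0, 0]
R4 ← R4 + R2: [0, 0, 0, 0, 0, 0]
R5 ← R5 + (2)·R2: [0, 0, 0, 0, 0, 0]
Echelon form has 2 nonzero rows, so rank(C) = 2.
The rank gives the maximum number of linearly independent rows: 2.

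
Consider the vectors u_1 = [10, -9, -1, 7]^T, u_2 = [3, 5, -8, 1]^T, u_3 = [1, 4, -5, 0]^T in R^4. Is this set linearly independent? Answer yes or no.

no

Form the matrix with these vectors as rows and row reduce.
R2 ← R2 − (3/10)·R1: [0, 77/10, -77/10, -11/10]
R3 ← R3 − (1/10)·R1: [0, 49/10, -49/10, -7/10]
R3 ← R3 − (7/11)·R2: [0, 0, 0, 0]
2 nonzero rows, so the 3 vectors span a space of dimension 2.
Since 2 < 3, the vectors are linearly dependent.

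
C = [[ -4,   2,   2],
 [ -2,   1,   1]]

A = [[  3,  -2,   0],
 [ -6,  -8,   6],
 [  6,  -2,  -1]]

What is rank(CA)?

1

First compute CA:
[[-12, -12,  10],
 [ -6,  -6,   5]]
Now row reduce the product.
R2 ← R2 − (1/2)·R1: [0, 0, 0]
1 nonzero row, so rank(CA) = 1.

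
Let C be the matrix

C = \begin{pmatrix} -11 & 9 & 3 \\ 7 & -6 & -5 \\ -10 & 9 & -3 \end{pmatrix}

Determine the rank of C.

Row reduce to echelon form.
R2 ← R2 + (7/11)·R1: [0, -3/11, -34/11]
R3 ← R3 − (10/11)·R1: [0, 9/11, -63/11]
R3 ← R3 + (3)·R2: [0, 0, -15]
Echelon form has 3 nonzero rows, so rank(C) = 3.

3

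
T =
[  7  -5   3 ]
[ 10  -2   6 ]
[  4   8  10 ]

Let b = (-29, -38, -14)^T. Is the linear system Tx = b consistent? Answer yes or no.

yes

Row reduce the augmented matrix [T | b].
R2 ← R2 − (10/7)·R1: [0, 36/7, 12/7, 24/7]
R3 ← R3 − (4/7)·R1: [0, 76/7, 58/7, 18/7]
R3 ← R3 − (19/9)·R2: [0, 0, 14/3, -14/3]
The echelon form has 3 nonzero rows, and every pivot lies in the first 3 columns, so rank(T) = rank([T|b]) = 3.
The system is consistent.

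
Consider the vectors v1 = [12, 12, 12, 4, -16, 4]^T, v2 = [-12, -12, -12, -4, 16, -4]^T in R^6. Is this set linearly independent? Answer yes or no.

no

Form the matrix with these vectors as rows and row reduce.
R2 ← R2 + R1: [0, 0, 0, 0, 0, 0]
1 nonzero row, so the 2 vectors span a space of dimension 1.
Since 1 < 2, the vectors are linearly dependent.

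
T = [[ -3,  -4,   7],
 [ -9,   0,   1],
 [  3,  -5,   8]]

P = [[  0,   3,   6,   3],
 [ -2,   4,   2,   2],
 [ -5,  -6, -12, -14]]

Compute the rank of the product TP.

First compute TP:
[[-27, -67, -110, -115],
 [ -5, -33, -66, -41],
 [-30, -59, -88, -113]]
Now row reduce the product.
R2 ← R2 − (5/27)·R1: [0, -556/27, -1232/27, -532/27]
R3 ← R3 − (10/9)·R1: [0, 139/9, 308/9, 133/9]
R3 ← R3 + (3/4)·R2: [0, 0, 0, 0]
2 nonzero rows, so rank(TP) = 2.

2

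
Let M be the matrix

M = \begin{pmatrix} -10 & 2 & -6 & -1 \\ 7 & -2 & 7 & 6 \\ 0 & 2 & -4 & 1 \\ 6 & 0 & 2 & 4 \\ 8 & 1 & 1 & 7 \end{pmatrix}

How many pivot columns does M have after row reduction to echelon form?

Row reduce to echelon form.
R2 ← R2 + (7/10)·R1: [0, -3/5, 14/5, 53/10]
R4 ← R4 + (3/5)·R1: [0, 6/5, -8/5, 17/5]
R5 ← R5 + (4/5)·R1: [0, 13/5, -19/5, 31/5]
R3 ← R3 + (10/3)·R2: [0, 0, 16/3, 56/3]
R4 ← R4 + (2)·R2: [0, 0, 4, 14]
R5 ← R5 + (13/3)·R2: [0, 0, 25/3, 175/6]
R4 ← R4 − (3/4)·R3: [0, 0, 0, 0]
R5 ← R5 − (25/16)·R3: [0, 0, 0, 0]
Echelon form has 3 nonzero rows, so rank(M) = 3.
Each nonzero row contributes one pivot column: 3 pivot columns.

3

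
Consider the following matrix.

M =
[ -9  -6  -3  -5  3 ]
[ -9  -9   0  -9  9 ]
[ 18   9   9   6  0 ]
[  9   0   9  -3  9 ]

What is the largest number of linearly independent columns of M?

Row reduce to echelon form.
R2 ← R2 − R1: [0, -3, 3, -4, 6]
R3 ← R3 + (2)·R1: [0, -3, 3, -4, 6]
R4 ← R4 + R1: [0, -6, 6, -8, 12]
R3 ← R3 − R2: [0, 0, 0, 0, 0]
R4 ← R4 − (2)·R2: [0, 0, 0, 0, 0]
Echelon form has 2 nonzero rows, so rank(M) = 2.
The rank gives the maximum number of linearly independent columns: 2.

2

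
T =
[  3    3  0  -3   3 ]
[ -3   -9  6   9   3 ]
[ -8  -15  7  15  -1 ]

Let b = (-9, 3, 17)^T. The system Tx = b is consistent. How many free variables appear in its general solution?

Row reduce the augmented matrix [T | b].
R2 ← R2 + R1: [0, -6, 6, 6, 6, -6]
R3 ← R3 + (8/3)·R1: [0, -7, 7, 7, 7, -7]
R3 ← R3 − (7/6)·R2: [0, 0, 0, 0, 0, 0]
The echelon form has 2 nonzero rows, and every pivot lies in the first 5 columns, so rank(T) = rank([T|b]) = 2.
The system is consistent.
Free variables = (unknowns) − (rank) = 5 − 2 = 3.

3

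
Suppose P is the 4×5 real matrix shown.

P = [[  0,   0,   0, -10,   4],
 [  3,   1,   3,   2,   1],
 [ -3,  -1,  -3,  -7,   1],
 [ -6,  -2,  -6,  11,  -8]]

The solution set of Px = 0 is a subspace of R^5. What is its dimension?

3

Row reduce to echelon form.
Swap R1 ↔ R2
R3 ← R3 + R1: [0, 0, 0, -5, 2]
R4 ← R4 + (2)·R1: [0, 0, 0, 15, -6]
R3 ← R3 − (1/2)·R2: [0, 0, 0, 0, 0]
R4 ← R4 + (3/2)·R2: [0, 0, 0, 0, 0]
2 nonzero rows, so rank(P) = 2.
P has 5 columns; by rank–nullity, nullity = 5 − 2 = 3.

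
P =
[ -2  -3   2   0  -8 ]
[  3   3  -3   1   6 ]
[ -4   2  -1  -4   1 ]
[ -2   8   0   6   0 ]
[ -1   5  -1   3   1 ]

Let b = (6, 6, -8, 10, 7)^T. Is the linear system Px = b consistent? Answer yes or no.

yes

Row reduce the augmented matrix [P | b].
R2 ← R2 + (3/2)·R1: [0, -3/2, 0, 1, -6, 15]
R3 ← R3 − (2)·R1: [0, 8, -5, -4, 17, -20]
R4 ← R4 − R1: [0, 11, -2, 6, 8, 4]
R5 ← R5 − (1/2)·R1: [0, 13/2, -2, 3, 5, 4]
R3 ← R3 + (16/3)·R2: [0, 0, -5, 4/3, -15, 60]
R4 ← R4 + (22/3)·R2: [0, 0, -2, 40/3, -36, 114]
R5 ← R5 + (13/3)·R2: [0, 0, -2, 22/3, -21, 69]
R4 ← R4 − (2/5)·R3: [0, 0, 0, 64/5, -30, 90]
R5 ← R5 − (2/5)·R3: [0, 0, 0, 34/5, -15, 45]
R5 ← R5 − (17/32)·R4: [0, 0, 0, 0, 15/16, -45/16]
The echelon form has 5 nonzero rows, and every pivot lies in the first 5 columns, so rank(P) = rank([P|b]) = 5.
The system is consistent.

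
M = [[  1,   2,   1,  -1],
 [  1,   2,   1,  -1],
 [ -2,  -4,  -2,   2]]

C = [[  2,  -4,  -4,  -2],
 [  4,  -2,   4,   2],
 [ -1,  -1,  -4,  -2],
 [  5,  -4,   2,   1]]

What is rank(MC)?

1

First compute MC:
[[  4,  -5,  -2,  -1],
 [  4,  -5,  -2,  -1],
 [ -8,  10,   4,   2]]
Now row reduce the product.
R2 ← R2 − R1: [0, 0, 0, 0]
R3 ← R3 + (2)·R1: [0, 0, 0, 0]
1 nonzero row, so rank(MC) = 1.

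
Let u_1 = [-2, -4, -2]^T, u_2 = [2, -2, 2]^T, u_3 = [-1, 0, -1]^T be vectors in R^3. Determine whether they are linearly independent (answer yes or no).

no

Form the matrix with these vectors as rows and row reduce.
R2 ← R2 + R1: [0, -6, 0]
R3 ← R3 − (1/2)·R1: [0, 2, 0]
R3 ← R3 + (1/3)·R2: [0, 0, 0]
2 nonzero rows, so the 3 vectors span a space of dimension 2.
Since 2 < 3, the vectors are linearly dependent.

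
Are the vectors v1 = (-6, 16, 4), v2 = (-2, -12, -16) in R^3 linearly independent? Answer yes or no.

yes

Form the matrix with these vectors as rows and row reduce.
R2 ← R2 − (1/3)·R1: [0, -52/3, -52/3]
2 nonzero rows, so the 2 vectors span a space of dimension 2.
Since 2 = 2, the vectors are linearly independent.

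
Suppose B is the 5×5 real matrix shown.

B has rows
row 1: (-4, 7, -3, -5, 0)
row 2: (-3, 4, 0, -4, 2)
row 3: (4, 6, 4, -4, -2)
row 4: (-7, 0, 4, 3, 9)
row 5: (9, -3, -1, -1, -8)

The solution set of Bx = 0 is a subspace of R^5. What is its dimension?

Row reduce to echelon form.
R2 ← R2 − (3/4)·R1: [0, -5/4, 9/4, -1/4, 2]
R3 ← R3 + R1: [0, 13, 1, -9, -2]
R4 ← R4 − (7/4)·R1: [0, -49/4, 37/4, 47/4, 9]
R5 ← R5 + (9/4)·R1: [0, 51/4, -31/4, -49/4, -8]
R3 ← R3 + (52/5)·R2: [0, 0, 122/5, -58/5, 94/5]
R4 ← R4 − (49/5)·R2: [0, 0, -64/5, 71/5, -53/5]
R5 ← R5 + (51/5)·R2: [0, 0, 76/5, -74/5, 62/5]
R4 ← R4 + (32/61)·R3: [0, 0, 0, 495/61, -45/61]
R5 ← R5 − (38/61)·R3: [0, 0, 0, -462/61, 42/61]
R5 ← R5 + (14/15)·R4: [0, 0, 0, 0, 0]
4 nonzero rows, so rank(B) = 4.
B has 5 columns; by rank–nullity, nullity = 5 − 4 = 1.

1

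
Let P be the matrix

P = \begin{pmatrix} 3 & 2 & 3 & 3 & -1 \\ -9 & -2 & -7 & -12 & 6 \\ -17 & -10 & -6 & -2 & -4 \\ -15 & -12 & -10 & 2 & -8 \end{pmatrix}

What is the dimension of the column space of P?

Row reduce to echelon form.
R2 ← R2 + (3)·R1: [0, 4, 2, -3, 3]
R3 ← R3 + (17/3)·R1: [0, 4/3, 11, 15, -29/3]
R4 ← R4 + (5)·R1: [0, -2, 5, 17, -13]
R3 ← R3 − (1/3)·R2: [0, 0, 31/3, 16, -32/3]
R4 ← R4 + (1/2)·R2: [0, 0, 6, 31/2, -23/2]
R4 ← R4 − (18/31)·R3: [0, 0, 0, 385/62, -329/62]
Echelon form has 4 nonzero rows, so rank(P) = 4.
The column space has dimension equal to the rank: 4.

4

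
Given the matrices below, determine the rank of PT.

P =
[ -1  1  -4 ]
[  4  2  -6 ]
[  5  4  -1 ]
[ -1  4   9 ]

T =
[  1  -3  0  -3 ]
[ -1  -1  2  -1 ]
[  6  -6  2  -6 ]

First compute PT:
[[-26,  26,  -6,  26],
 [-34,  22,  -8,  22],
 [ -5, -13,   6, -13],
 [ 49, -55,  26, -55]]
Now row reduce the product.
R2 ← R2 − (17/13)·R1: [0, -12, -2/13, -12]
R3 ← R3 − (5/26)·R1: [0, -18, 93/13, -18]
R4 ← R4 + (49/26)·R1: [0, -6, 191/13, -6]
R3 ← R3 − (3/2)·R2: [0, 0, 96/13, 0]
R4 ← R4 − (1/2)·R2: [0, 0, 192/13, 0]
R4 ← R4 − (2)·R3: [0, 0, 0, 0]
3 nonzero rows, so rank(PT) = 3.

3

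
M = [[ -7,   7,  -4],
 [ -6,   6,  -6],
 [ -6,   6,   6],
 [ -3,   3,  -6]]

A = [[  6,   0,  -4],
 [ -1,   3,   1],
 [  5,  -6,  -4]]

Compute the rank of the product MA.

2

First compute MA:
[[-69,  45,  51],
 [-72,  54,  54],
 [-12, -18,   6],
 [-51,  45,  39]]
Now row reduce the product.
R2 ← R2 − (24/23)·R1: [0, 162/23, 18/23]
R3 ← R3 − (4/23)·R1: [0, -594/23, -66/23]
R4 ← R4 − (17/23)·R1: [0, 270/23, 30/23]
R3 ← R3 + (11/3)·R2: [0, 0, 0]
R4 ← R4 − (5/3)·R2: [0, 0, 0]
2 nonzero rows, so rank(MA) = 2.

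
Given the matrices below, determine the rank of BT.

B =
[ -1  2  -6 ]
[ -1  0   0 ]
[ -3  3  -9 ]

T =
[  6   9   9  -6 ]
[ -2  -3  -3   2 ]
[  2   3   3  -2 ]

First compute BT:
[[-22, -33, -33,  22],
 [ -6,  -9,  -9,   6],
 [-42, -63, -63,  42]]
Now row reduce the product.
R2 ← R2 − (3/11)·R1: [0, 0, 0, 0]
R3 ← R3 − (21/11)·R1: [0, 0, 0, 0]
1 nonzero row, so rank(BT) = 1.

1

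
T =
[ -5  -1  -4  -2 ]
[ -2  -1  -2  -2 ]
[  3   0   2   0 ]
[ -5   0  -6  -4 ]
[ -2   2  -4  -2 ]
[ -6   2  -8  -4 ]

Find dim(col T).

Row reduce to echelon form.
R2 ← R2 − (2/5)·R1: [0, -3/5, -2/5, -6/5]
R3 ← R3 + (3/5)·R1: [0, -3/5, -2/5, -6/5]
R4 ← R4 − R1: [0, 1, -2, -2]
R5 ← R5 − (2/5)·R1: [0, 12/5, -12/5, -6/5]
R6 ← R6 − (6/5)·R1: [0, 16/5, -16/5, -8/5]
R3 ← R3 − R2: [0, 0, 0, 0]
R4 ← R4 + (5/3)·R2: [0, 0, -8/3, -4]
R5 ← R5 + (4)·R2: [0, 0, -4, -6]
R6 ← R6 + (16/3)·R2: [0, 0, -16/3, -8]
Swap R3 ↔ R4
R5 ← R5 − (3/2)·R3: [0, 0, 0, 0]
R6 ← R6 − (2)·R3: [0, 0, 0, 0]
Echelon form has 3 nonzero rows, so rank(T) = 3.
The column space has dimension equal to the rank: 3.

3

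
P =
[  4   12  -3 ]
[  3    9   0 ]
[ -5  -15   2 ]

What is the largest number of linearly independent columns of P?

Row reduce to echelon form.
R2 ← R2 − (3/4)·R1: [0, 0, 9/4]
R3 ← R3 + (5/4)·R1: [0, 0, -7/4]
R3 ← R3 + (7/9)·R2: [0, 0, 0]
Echelon form has 2 nonzero rows, so rank(P) = 2.
The rank gives the maximum number of linearly independent columns: 2.

2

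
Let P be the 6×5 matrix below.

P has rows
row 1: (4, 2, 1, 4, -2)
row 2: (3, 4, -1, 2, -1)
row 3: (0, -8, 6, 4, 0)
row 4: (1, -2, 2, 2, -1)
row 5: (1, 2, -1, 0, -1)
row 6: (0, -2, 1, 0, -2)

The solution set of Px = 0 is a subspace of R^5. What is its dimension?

Row reduce to echelon form.
R2 ← R2 − (3/4)·R1: [0, 5/2, -7/4, -1, 1/2]
R4 ← R4 − (1/4)·R1: [0, -5/2, 7/4, 1, -1/2]
R5 ← R5 − (1/4)·R1: [0, 3/2, -5/4, -1, -1/2]
R3 ← R3 + (16/5)·R2: [0, 0, 2/5, 4/5, 8/5]
R4 ← R4 + R2: [0, 0, 0, 0, 0]
R5 ← R5 − (3/5)·R2: [0, 0, -1/5, -2/5, -4/5]
R6 ← R6 + (4/5)·R2: [0, 0, -2/5, -4/5, -8/5]
R5 ← R5 + (1/2)·R3: [0, 0, 0, 0, 0]
R6 ← R6 + R3: [0, 0, 0, 0, 0]
3 nonzero rows, so rank(P) = 3.
P has 5 columns; by rank–nullity, nullity = 5 − 3 = 2.

2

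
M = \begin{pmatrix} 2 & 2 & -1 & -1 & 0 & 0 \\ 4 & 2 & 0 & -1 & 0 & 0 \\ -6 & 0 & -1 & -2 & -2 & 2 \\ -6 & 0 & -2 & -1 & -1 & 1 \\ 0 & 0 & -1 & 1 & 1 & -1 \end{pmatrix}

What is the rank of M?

Row reduce to echelon form.
R2 ← R2 − (2)·R1: [0, -2, 2, 1, 0, 0]
R3 ← R3 + (3)·R1: [0, 6, -4, -5, -2, 2]
R4 ← R4 + (3)·R1: [0, 6, -5, -4, -1, 1]
R3 ← R3 + (3)·R2: [0, 0, 2, -2, -2, 2]
R4 ← R4 + (3)·R2: [0, 0, 1, -1, -1, 1]
R4 ← R4 − (1/2)·R3: [0, 0, 0, 0, 0, 0]
R5 ← R5 + (1/2)·R3: [0, 0, 0, 0, 0, 0]
Echelon form has 3 nonzero rows, so rank(M) = 3.

3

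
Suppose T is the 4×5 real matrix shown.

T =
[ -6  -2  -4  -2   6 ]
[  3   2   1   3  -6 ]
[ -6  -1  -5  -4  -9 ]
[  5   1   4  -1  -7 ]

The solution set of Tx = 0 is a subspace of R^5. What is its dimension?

2

Row reduce to echelon form.
R2 ← R2 + (1/2)·R1: [0, 1, -1, 2, -3]
R3 ← R3 − R1: [0, 1, -1, -2, -15]
R4 ← R4 + (5/6)·R1: [0, -2/3, 2/3, -8/3, -2]
R3 ← R3 − R2: [0, 0, 0, -4, -12]
R4 ← R4 + (2/3)·R2: [0, 0, 0, -4/3, -4]
R4 ← R4 − (1/3)·R3: [0, 0, 0, 0, 0]
3 nonzero rows, so rank(T) = 3.
T has 5 columns; by rank–nullity, nullity = 5 − 3 = 2.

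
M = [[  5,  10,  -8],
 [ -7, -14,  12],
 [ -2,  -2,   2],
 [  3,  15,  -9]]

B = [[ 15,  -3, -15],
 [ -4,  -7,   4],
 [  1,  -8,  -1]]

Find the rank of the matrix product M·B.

First compute MB:
[[ 27, -21, -27],
 [-37,  23,  37],
 [-20,   4,  20],
 [-24, -42,  24]]
Now row reduce the product.
R2 ← R2 + (37/27)·R1: [0, -52/9, 0]
R3 ← R3 + (20/27)·R1: [0, -104/9, 0]
R4 ← R4 + (8/9)·R1: [0, -182/3, 0]
R3 ← R3 − (2)·R2: [0, 0, 0]
R4 ← R4 − (21/2)·R2: [0, 0, 0]
2 nonzero rows, so rank(MB) = 2.

2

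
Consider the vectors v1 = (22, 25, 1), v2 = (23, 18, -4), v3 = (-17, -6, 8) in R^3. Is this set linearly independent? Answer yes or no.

yes

Form the matrix with these vectors as rows and row reduce.
R2 ← R2 − (23/22)·R1: [0, -179/22, -111/22]
R3 ← R3 + (17/22)·R1: [0, 293/22, 193/22]
R3 ← R3 + (293/179)·R2: [0, 0, 92/179]
3 nonzero rows, so the 3 vectors span a space of dimension 3.
Since 3 = 3, the vectors are linearly independent.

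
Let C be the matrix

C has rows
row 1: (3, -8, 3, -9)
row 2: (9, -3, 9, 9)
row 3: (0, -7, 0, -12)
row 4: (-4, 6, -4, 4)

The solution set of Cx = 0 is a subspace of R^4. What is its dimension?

2

Row reduce to echelon form.
R2 ← R2 − (3)·R1: [0, 21, 0, 36]
R4 ← R4 + (4/3)·R1: [0, -14/3, 0, -8]
R3 ← R3 + (1/3)·R2: [0, 0, 0, 0]
R4 ← R4 + (2/9)·R2: [0, 0, 0, 0]
2 nonzero rows, so rank(C) = 2.
C has 4 columns; by rank–nullity, nullity = 4 − 2 = 2.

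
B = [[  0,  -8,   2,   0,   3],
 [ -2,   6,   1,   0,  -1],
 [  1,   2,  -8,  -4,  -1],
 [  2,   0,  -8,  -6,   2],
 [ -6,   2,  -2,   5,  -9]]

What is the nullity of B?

Row reduce to echelon form.
Swap R1 ↔ R2
R3 ← R3 + (1/2)·R1: [0, 5, -15/2, -4, -3/2]
R4 ← R4 + R1: [0, 6, -7, -6, 1]
R5 ← R5 − (3)·R1: [0, -16, -5, 5, -6]
R3 ← R3 + (5/8)·R2: [0, 0, -25/4, -4, 3/8]
R4 ← R4 + (3/4)·R2: [0, 0, -11/2, -6, 13/4]
R5 ← R5 − (2)·R2: [0, 0, -9, 5, -12]
R4 ← R4 − (22/25)·R3: [0, 0, 0, -62/25, 73/25]
R5 ← R5 − (36/25)·R3: [0, 0, 0, 269/25, -627/50]
R5 ← R5 + (269/62)·R4: [0, 0, 0, 0, 4/31]
5 nonzero rows, so rank(B) = 5.
B has 5 columns; by rank–nullity, nullity = 5 − 5 = 0.

0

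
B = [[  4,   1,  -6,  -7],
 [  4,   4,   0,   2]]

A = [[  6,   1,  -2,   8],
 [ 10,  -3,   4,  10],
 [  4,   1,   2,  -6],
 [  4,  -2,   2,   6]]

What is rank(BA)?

First compute BA:
[[-18,   9, -30,  36],
 [ 72, -12,  12,  84]]
Now row reduce the product.
R2 ← R2 + (4)·R1: [0, 24, -108, 228]
2 nonzero rows, so rank(BA) = 2.

2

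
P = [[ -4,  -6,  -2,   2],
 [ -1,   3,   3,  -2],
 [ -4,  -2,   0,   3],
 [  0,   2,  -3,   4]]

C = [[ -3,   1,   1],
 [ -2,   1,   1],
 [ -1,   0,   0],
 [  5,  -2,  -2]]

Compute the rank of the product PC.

First compute PC:
[[ 36, -14, -14],
 [-16,   6,   6],
 [ 31, -12, -12],
 [ 19,  -6,  -6]]
Now row reduce the product.
R2 ← R2 + (4/9)·R1: [0, -2/9, -2/9]
R3 ← R3 − (31/36)·R1: [0, 1/18, 1/18]
R4 ← R4 − (19/36)·R1: [0, 25/18, 25/18]
R3 ← R3 + (1/4)·R2: [0, 0, 0]
R4 ← R4 + (25/4)·R2: [0, 0, 0]
2 nonzero rows, so rank(PC) = 2.

2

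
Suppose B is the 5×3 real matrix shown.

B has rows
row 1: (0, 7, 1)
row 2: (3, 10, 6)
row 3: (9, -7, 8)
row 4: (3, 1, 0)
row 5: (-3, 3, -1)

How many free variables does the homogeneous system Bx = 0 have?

Row reduce to echelon form.
Swap R1 ↔ R2
R3 ← R3 − (3)·R1: [0, -37, -10]
R4 ← R4 − R1: [0, -9, -6]
R5 ← R5 + R1: [0, 13, 5]
R3 ← R3 + (37/7)·R2: [0, 0, -33/7]
R4 ← R4 + (9/7)·R2: [0, 0, -33/7]
R5 ← R5 − (13/7)·R2: [0, 0, 22/7]
R4 ← R4 − R3: [0, 0, 0]
R5 ← R5 + (2/3)·R3: [0, 0, 0]
3 nonzero rows, so rank(B) = 3.
B has 3 columns; by rank–nullity, nullity = 3 − 3 = 0.

0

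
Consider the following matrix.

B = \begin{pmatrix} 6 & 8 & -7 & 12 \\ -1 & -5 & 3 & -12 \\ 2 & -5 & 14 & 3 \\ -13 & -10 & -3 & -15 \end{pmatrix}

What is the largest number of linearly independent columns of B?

4

Row reduce to echelon form.
R2 ← R2 + (1/6)·R1: [0, -11/3, 11/6, -10]
R3 ← R3 − (1/3)·R1: [0, -23/3, 49/3, -1]
R4 ← R4 + (13/6)·R1: [0, 22/3, -109/6, 11]
R3 ← R3 − (23/11)·R2: [0, 0, 25/2, 219/11]
R4 ← R4 + (2)·R2: [0, 0, -29/2, -9]
R4 ← R4 + (29/25)·R3: [0, 0, 0, 3876/275]
Echelon form has 4 nonzero rows, so rank(B) = 4.
The rank gives the maximum number of linearly independent columns: 4.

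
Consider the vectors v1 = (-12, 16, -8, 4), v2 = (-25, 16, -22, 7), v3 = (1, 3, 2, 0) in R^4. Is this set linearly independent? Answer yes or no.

Form the matrix with these vectors as rows and row reduce.
R2 ← R2 − (25/12)·R1: [0, -52/3, -16/3, -4/3]
R3 ← R3 + (1/12)·R1: [0, 13/3, 4/3, 1/3]
R3 ← R3 + (1/4)·R2: [0, 0, 0, 0]
2 nonzero rows, so the 3 vectors span a space of dimension 2.
Since 2 < 3, the vectors are linearly dependent.

no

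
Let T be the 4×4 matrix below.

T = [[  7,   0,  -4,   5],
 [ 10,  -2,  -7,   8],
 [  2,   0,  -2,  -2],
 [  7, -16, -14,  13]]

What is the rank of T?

3

Row reduce to echelon form.
R2 ← R2 − (10/7)·R1: [0, -2, -9/7, 6/7]
R3 ← R3 − (2/7)·R1: [0, 0, -6/7, -24/7]
R4 ← R4 − R1: [0, -16, -10, 8]
R4 ← R4 − (8)·R2: [0, 0, 2/7, 8/7]
R4 ← R4 + (1/3)·R3: [0, 0, 0, 0]
Echelon form has 3 nonzero rows, so rank(T) = 3.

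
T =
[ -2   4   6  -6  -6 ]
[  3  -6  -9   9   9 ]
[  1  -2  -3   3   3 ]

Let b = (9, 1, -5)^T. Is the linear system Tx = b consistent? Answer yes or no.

Row reduce the augmented matrix [T | b].
R2 ← R2 + (3/2)·R1: [0, 0, 0, 0, 0, 29/2]
R3 ← R3 + (1/2)·R1: [0, 0, 0, 0, 0, -1/2]
R3 ← R3 + (1/29)·R2: [0, 0, 0, 0, 0, 0]
The echelon form has 2 nonzero rows; the last pivot sits in the augmented column, so rank(T) = 1 but rank([T|b]) = 2.
Since the ranks differ, the system is inconsistent.

no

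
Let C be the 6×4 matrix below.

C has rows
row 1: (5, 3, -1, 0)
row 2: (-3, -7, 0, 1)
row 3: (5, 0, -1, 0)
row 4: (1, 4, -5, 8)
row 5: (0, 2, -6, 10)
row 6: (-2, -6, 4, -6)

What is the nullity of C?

1

Row reduce to echelon form.
R2 ← R2 + (3/5)·R1: [0, -26/5, -3/5, 1]
R3 ← R3 − R1: [0, -3, 0, 0]
R4 ← R4 − (1/5)·R1: [0, 17/5, -24/5, 8]
R6 ← R6 + (2/5)·R1: [0, -24/5, 18/5, -6]
R3 ← R3 − (15/26)·R2: [0, 0, 9/26, -15/26]
R4 ← R4 + (17/26)·R2: [0, 0, -135/26, 225/26]
R5 ← R5 + (5/13)·R2: [0, 0, -81/13, 135/13]
R6 ← R6 − (12/13)·R2: [0, 0, 54/13, -90/13]
R4 ← R4 + (15)·R3: [0, 0, 0, 0]
R5 ← R5 + (18)·R3: [0, 0, 0, 0]
R6 ← R6 − (12)·R3: [0, 0, 0, 0]
3 nonzero rows, so rank(C) = 3.
C has 4 columns; by rank–nullity, nullity = 4 − 3 = 1.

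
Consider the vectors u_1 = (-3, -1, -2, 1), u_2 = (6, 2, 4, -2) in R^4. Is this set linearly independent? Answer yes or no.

Form the matrix with these vectors as rows and row reduce.
R2 ← R2 + (2)·R1: [0, 0, 0, 0]
1 nonzero row, so the 2 vectors span a space of dimension 1.
Since 1 < 2, the vectors are linearly dependent.

no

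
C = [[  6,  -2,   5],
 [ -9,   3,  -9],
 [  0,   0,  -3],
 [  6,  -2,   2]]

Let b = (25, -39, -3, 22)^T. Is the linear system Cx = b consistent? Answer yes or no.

Row reduce the augmented matrix [C | b].
R2 ← R2 + (3/2)·R1: [0, 0, -3/2, -3/2]
R4 ← R4 − R1: [0, 0, -3, -3]
R3 ← R3 − (2)·R2: [0, 0, 0, 0]
R4 ← R4 − (2)·R2: [0, 0, 0, 0]
The echelon form has 2 nonzero rows, and every pivot lies in the first 3 columns, so rank(C) = rank([C|b]) = 2.
The system is consistent.

yes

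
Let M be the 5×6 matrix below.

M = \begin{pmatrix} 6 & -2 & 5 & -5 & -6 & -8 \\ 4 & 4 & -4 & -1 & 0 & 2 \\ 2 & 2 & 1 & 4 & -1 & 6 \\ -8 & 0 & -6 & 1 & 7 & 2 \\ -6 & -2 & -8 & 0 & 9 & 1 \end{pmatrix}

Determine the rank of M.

Row reduce to echelon form.
R2 ← R2 − (2/3)·R1: [0, 16/3, -22/3, 7/3, 4, 22/3]
R3 ← R3 − (1/3)·R1: [0, 8/3, -2/3, 17/3, 1, 26/3]
R4 ← R4 + (4/3)·R1: [0, -8/3, 2/3, -17/3, -1, -26/3]
R5 ← R5 + R1: [0, -4, -3, -5, 3, -7]
R3 ← R3 − (1/2)·R2: [0, 0, 3, 9/2, -1, 5]
R4 ← R4 + (1/2)·R2: [0, 0, -3, -9/2, 1, -5]
R5 ← R5 + (3/4)·R2: [0, 0, -17/2, -13/4, 6, -3/2]
R4 ← R4 + R3: [0, 0, 0, 0, 0, 0]
R5 ← R5 + (17/6)·R3: [0, 0, 0, 19/2, 19/6, 38/3]
Swap R4 ↔ R5
Echelon form has 4 nonzero rows, so rank(M) = 4.

4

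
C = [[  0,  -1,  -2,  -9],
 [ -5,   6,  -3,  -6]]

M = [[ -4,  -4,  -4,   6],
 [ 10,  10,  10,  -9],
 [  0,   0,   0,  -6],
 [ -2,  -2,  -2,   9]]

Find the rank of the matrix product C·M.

2

First compute CM:
[[  8,   8,   8, -60],
 [ 92,  92,  92, -120]]
Now row reduce the product.
R2 ← R2 − (23/2)·R1: [0, 0, 0, 570]
2 nonzero rows, so rank(CM) = 2.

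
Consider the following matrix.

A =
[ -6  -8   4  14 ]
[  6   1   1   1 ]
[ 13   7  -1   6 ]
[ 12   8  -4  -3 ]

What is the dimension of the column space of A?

Row reduce to echelon form.
R2 ← R2 + R1: [0, -7, 5, 15]
R3 ← R3 + (13/6)·R1: [0, -31/3, 23/3, 109/3]
R4 ← R4 + (2)·R1: [0, -8, 4, 25]
R3 ← R3 − (31/21)·R2: [0, 0, 2/7, 298/21]
R4 ← R4 − (8/7)·R2: [0, 0, -12/7, 55/7]
R4 ← R4 + (6)·R3: [0, 0, 0, 93]
Echelon form has 4 nonzero rows, so rank(A) = 4.
The column space has dimension equal to the rank: 4.

4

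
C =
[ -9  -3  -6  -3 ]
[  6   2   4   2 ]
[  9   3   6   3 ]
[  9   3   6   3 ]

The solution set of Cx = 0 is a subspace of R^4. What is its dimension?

Row reduce to echelon form.
R2 ← R2 + (2/3)·R1: [0, 0, 0, 0]
R3 ← R3 + R1: [0, 0, 0, 0]
R4 ← R4 + R1: [0, 0, 0, 0]
1 nonzero row, so rank(C) = 1.
C has 4 columns; by rank–nullity, nullity = 4 − 1 = 3.

3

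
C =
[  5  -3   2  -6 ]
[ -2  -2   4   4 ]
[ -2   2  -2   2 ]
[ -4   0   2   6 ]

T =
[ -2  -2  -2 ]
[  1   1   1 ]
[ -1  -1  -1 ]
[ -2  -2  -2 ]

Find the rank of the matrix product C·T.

First compute CT:
[[ -3,  -3,  -3],
 [-10, -10, -10],
 [  4,   4,   4],
 [ -6,  -6,  -6]]
Now row reduce the product.
R2 ← R2 − (10/3)·R1: [0, 0, 0]
R3 ← R3 + (4/3)·R1: [0, 0, 0]
R4 ← R4 − (2)·R1: [0, 0, 0]
1 nonzero row, so rank(CT) = 1.

1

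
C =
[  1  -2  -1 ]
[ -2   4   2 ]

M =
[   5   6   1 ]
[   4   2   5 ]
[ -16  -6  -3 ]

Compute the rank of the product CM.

1

First compute CM:
[[ 13,   8,  -6],
 [-26, -16,  12]]
Now row reduce the product.
R2 ← R2 + (2)·R1: [0, 0, 0]
1 nonzero row, so rank(CM) = 1.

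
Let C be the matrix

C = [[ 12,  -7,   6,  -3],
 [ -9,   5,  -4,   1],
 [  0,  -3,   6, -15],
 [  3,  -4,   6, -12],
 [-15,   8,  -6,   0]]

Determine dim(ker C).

2

Row reduce to echelon form.
R2 ← R2 + (3/4)·R1: [0, -1/4, 1/2, -5/4]
R4 ← R4 − (1/4)·R1: [0, -9/4, 9/2, -45/4]
R5 ← R5 + (5/4)·R1: [0, -3/4, 3/2, -15/4]
R3 ← R3 − (12)·R2: [0, 0, 0, 0]
R4 ← R4 − (9)·R2: [0, 0, 0, 0]
R5 ← R5 − (3)·R2: [0, 0, 0, 0]
2 nonzero rows, so rank(C) = 2.
C has 4 columns; by rank–nullity, nullity = 4 − 2 = 2.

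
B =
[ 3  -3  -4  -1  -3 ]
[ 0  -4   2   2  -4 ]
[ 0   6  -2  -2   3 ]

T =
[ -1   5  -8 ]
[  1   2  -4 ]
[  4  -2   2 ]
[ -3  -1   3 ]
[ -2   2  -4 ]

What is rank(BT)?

3

First compute BT:
[[-13,  12, -11],
 [  6, -22,  42],
 [ -2,  24, -46]]
Now row reduce the product.
R2 ← R2 + (6/13)·R1: [0, -214/13, 480/13]
R3 ← R3 − (2/13)·R1: [0, 288/13, -576/13]
R3 ← R3 + (144/107)·R2: [0, 0, 576/107]
3 nonzero rows, so rank(BT) = 3.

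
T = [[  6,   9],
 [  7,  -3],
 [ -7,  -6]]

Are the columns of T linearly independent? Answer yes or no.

Row reduce T to echelon form.
R2 ← R2 − (7/6)·R1: [0, -27/2]
R3 ← R3 + (7/6)·R1: [0, 9/2]
R3 ← R3 + (1/3)·R2: [0, 0]
2 pivots among 2 columns.
Every column is a pivot column, so the columns are linearly independent.

yes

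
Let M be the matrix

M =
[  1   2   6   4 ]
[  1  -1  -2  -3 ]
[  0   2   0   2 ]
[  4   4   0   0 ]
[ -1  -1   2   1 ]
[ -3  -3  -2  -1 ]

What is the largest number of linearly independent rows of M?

Row reduce to echelon form.
R2 ← R2 − R1: [0, -3, -8, -7]
R4 ← R4 − (4)·R1: [0, -4, -24, -16]
R5 ← R5 + R1: [0, 1, 8, 5]
R6 ← R6 + (3)·R1: [0, 3, 16, 11]
R3 ← R3 + (2/3)·R2: [0, 0, -16/3, -8/3]
R4 ← R4 − (4/3)·R2: [0, 0, -40/3, -20/3]
R5 ← R5 + (1/3)·R2: [0, 0, 16/3, 8/3]
R6 ← R6 + R2: [0, 0, 8, 4]
R4 ← R4 − (5/2)·R3: [0, 0, 0, 0]
R5 ← R5 + R3: [0, 0, 0, 0]
R6 ← R6 + (3/2)·R3: [0, 0, 0, 0]
Echelon form has 3 nonzero rows, so rank(M) = 3.
The rank gives the maximum number of linearly independent rows: 3.

3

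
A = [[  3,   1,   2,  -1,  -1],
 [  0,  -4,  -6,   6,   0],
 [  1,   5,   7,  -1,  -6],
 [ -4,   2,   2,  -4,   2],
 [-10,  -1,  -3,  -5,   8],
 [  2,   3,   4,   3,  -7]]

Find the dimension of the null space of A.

1

Row reduce to echelon form.
R3 ← R3 − (1/3)·R1: [0, 14/3, 19/3, -2/3, -17/3]
R4 ← R4 + (4/3)·R1: [0, 10/3, 14/3, -16/3, 2/3]
R5 ← R5 + (10/3)·R1: [0, 7/3, 11/3, -25/3, 14/3]
R6 ← R6 − (2/3)·R1: [0, 7/3, 8/3, 11/3, -19/3]
R3 ← R3 + (7/6)·R2: [0, 0, -2/3, 19/3, -17/3]
R4 ← R4 + (5/6)·R2: [0, 0, -1/3, -1/3, 2/3]
R5 ← R5 + (7/12)·R2: [0, 0, 1/6, -29/6, 14/3]
R6 ← R6 + (7/12)·R2: [0, 0, -5/6, 43/6, -19/3]
R4 ← R4 − (1/2)·R3: [0, 0, 0, -7/2, 7/2]
R5 ← R5 + (1/4)·R3: [0, 0, 0, -13/4, 13/4]
R6 ← R6 − (5/4)·R3: [0, 0, 0, -3/4, 3/4]
R5 ← R5 − (13/14)·R4: [0, 0, 0, 0, 0]
R6 ← R6 − (3/14)·R4: [0, 0, 0, 0, 0]
4 nonzero rows, so rank(A) = 4.
A has 5 columns; by rank–nullity, nullity = 5 − 4 = 1.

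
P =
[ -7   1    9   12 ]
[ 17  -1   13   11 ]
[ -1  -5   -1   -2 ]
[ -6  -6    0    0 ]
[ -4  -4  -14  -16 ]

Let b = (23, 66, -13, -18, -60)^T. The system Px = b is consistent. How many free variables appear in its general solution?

Row reduce the augmented matrix [P | b].
R2 ← R2 + (17/7)·R1: [0, 10/7, 244/7, 281/7, 853/7]
R3 ← R3 − (1/7)·R1: [0, -36/7, -16/7, -26/7, -114/7]
R4 ← R4 − (6/7)·R1: [0, -48/7, -54/7, -72/7, -264/7]
R5 ← R5 − (4/7)·R1: [0, -32/7, -134/7, -160/7, -512/7]
R3 ← R3 + (18/5)·R2: [0, 0, 616/5, 704/5, 2112/5]
R4 ← R4 + (24/5)·R2: [0, 0, 798/5, 912/5, 2736/5]
R5 ← R5 + (16/5)·R2: [0, 0, 462/5, 528/5, 1584/5]
R4 ← R4 − (57/44)·R3: [0, 0, 0, 0, 0]
R5 ← R5 − (3/4)·R3: [0, 0, 0, 0, 0]
The echelon form has 3 nonzero rows, and every pivot lies in the first 4 columns, so rank(P) = rank([P|b]) = 3.
The system is consistent.
Free variables = (unknowns) − (rank) = 4 − 3 = 1.

1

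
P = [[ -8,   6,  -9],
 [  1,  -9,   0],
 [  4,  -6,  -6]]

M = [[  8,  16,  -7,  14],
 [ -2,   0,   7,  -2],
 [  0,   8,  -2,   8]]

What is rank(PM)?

3

First compute PM:
[[-76, -200, 116, -196],
 [ 26,  16, -70,  32],
 [ 44,  16, -58,  20]]
Now row reduce the product.
R2 ← R2 + (13/38)·R1: [0, -996/19, -576/19, -666/19]
R3 ← R3 + (11/19)·R1: [0, -1896/19, 174/19, -1776/19]
R3 ← R3 − (158/83)·R2: [0, 0, 5550/83, -2220/83]
3 nonzero rows, so rank(PM) = 3.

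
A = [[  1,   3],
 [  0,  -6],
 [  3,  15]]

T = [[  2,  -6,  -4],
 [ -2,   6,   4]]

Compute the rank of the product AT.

First compute AT:
[[ -4,  12,   8],
 [ 12, -36, -24],
 [-24,  72,  48]]
Now row reduce the product.
R2 ← R2 + (3)·R1: [0, 0, 0]
R3 ← R3 − (6)·R1: [0, 0, 0]
1 nonzero row, so rank(AT) = 1.

1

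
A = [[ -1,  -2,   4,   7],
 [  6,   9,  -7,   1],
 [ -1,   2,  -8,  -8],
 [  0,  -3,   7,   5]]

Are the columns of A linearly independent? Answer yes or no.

yes

Row reduce A to echelon form.
R2 ← R2 + (6)·R1: [0, -3, 17, 43]
R3 ← R3 − R1: [0, 4, -12, -15]
R3 ← R3 + (4/3)·R2: [0, 0, 32/3, 127/3]
R4 ← R4 − R2: [0, 0, -10, -38]
R4 ← R4 + (15/16)·R3: [0, 0, 0, 27/16]
4 pivots among 4 columns.
Every column is a pivot column, so the columns are linearly independent.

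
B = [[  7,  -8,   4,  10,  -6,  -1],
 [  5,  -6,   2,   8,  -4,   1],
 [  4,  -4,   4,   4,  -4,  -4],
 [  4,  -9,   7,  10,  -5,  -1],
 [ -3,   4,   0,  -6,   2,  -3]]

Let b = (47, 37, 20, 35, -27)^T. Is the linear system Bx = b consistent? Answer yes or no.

Row reduce the augmented matrix [B | b].
R2 ← R2 − (5/7)·R1: [0, -2/7, -6/7, 6/7, 2/7, 12/7, 24/7]
R3 ← R3 − (4/7)·R1: [0, 4/7, 12/7, -12/7, -4/7, -24/7, -48/7]
R4 ← R4 − (4/7)·R1: [0, -31/7, 33/7, 30/7, -11/7, -3/7, 57/7]
R5 ← R5 + (3/7)·R1: [0, 4/7, 12/7, -12/7, -4/7, -24/7, -48/7]
R3 ← R3 + (2)·R2: [0, 0, 0, 0, 0, 0, 0]
R4 ← R4 − (31/2)·R2: [0, 0, 18, -9, -6, -27, -45]
R5 ← R5 + (2)·R2: [0, 0, 0, 0, 0, 0, 0]
Swap R3 ↔ R4
The echelon form has 3 nonzero rows, and every pivot lies in the first 6 columns, so rank(B) = rank([B|b]) = 3.
The system is consistent.

yes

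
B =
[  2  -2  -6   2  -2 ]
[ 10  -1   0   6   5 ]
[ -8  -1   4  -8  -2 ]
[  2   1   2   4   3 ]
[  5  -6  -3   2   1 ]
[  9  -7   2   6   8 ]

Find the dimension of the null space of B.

0

Row reduce to echelon form.
R2 ← R2 − (5)·R1: [0, 9, 30, -4, 15]
R3 ← R3 + (4)·R1: [0, -9, -20, 0, -10]
R4 ← R4 − R1: [0, 3, 8, 2, 5]
R5 ← R5 − (5/2)·R1: [0, -1, 12, -3, 6]
R6 ← R6 − (9/2)·R1: [0, 2, 29, -3, 17]
R3 ← R3 + R2: [0, 0, 10, -4, 5]
R4 ← R4 − (1/3)·R2: [0, 0, -2, 10/3, 0]
R5 ← R5 + (1/9)·R2: [0, 0, 46/3, -31/9, 23/3]
R6 ← R6 − (2/9)·R2: [0, 0, 67/3, -19/9, 41/3]
R4 ← R4 + (1/5)·R3: [0, 0, 0, 38/15, 1]
R5 ← R5 − (23/15)·R3: [0, 0, 0, 121/45, 0]
R6 ← R6 − (67/30)·R3: [0, 0, 0, 307/45, 5/2]
R5 ← R5 − (121/114)·R4: [0, 0, 0, 0, -121/114]
R6 ← R6 − (307/114)·R4: [0, 0, 0, 0, -11/57]
R6 ← R6 − (2/11)·R5: [0, 0, 0, 0, 0]
5 nonzero rows, so rank(B) = 5.
B has 5 columns; by rank–nullity, nullity = 5 − 5 = 0.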